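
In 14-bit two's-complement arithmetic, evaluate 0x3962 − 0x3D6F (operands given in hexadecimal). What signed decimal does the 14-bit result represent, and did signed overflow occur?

-1037; no overflow

0x3962 = 11100101100010 = -1694 (signed)
0x3D6F = 11110101101111 = -657 (signed)
Subtract via negate-and-add: invert 11110101101111 + 1 = 00001010010001 (i.e. 657).
  11100101100010
+ 00001010010001
= 11101111110011
Result 11101111110011: MSB = 1 → 15347 − 16384 = -1037.
Addends (after negating the subtrahend) have opposite signs, so signed overflow cannot occur.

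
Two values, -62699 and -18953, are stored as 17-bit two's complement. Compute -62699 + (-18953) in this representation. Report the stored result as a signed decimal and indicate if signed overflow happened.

49420; overflow

-62699 → 10000101100010101
-18953 → 11011010111110111
  10000101100010101
+ 11011010111110111
= 01100000100001100  (discard carry-out 1)
Result 01100000100001100: MSB = 0 → value 49420.
Both addends are negative but the stored result is non-negative: signed overflow. The true value -62699 + (-18953) = -81652 lies outside [-65536, 65535].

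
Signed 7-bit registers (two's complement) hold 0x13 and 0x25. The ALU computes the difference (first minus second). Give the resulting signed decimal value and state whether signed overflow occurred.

-18; no overflow

0x13 = 0010011 = 19 (signed)
0x25 = 0100101 = 37 (signed)
Subtract via negate-and-add: invert 0100101 + 1 = 1011011 (i.e. -37).
  0010011
+ 1011011
= 1101110
Result 1101110: MSB = 1 → 110 − 128 = -18.
Addends (after negating the subtrahend) have opposite signs, so signed overflow cannot occur.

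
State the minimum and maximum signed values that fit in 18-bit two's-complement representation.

min = -131072, max = 131071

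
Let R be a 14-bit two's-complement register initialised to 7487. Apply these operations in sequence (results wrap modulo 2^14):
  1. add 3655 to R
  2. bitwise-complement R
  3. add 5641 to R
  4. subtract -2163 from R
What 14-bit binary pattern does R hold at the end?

11001011110101

Start: R = 7487 = 01110100111111.
R = 7487 + 3655 = 11142; wraps to -5242 = 10101110000110
R = NOT 10101110000110 = 01010001111001 = 5241
R = 5241 + 5641 = 10882; wraps to -5502 = 10101010000010
R = -5502 − (-2163) = -3339 = 11001011110101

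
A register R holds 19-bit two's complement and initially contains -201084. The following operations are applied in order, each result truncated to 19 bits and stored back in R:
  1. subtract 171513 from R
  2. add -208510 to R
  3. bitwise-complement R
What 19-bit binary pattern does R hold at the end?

Start: R = -201084 = 1001110111010000100.
R = -201084 − 171513 = -372597; wraps to 151691 = 0100101000010001011
R = 151691 + (-208510) = -56819 = 1110010001000001101
R = NOT 1110010001000001101 = 0001101110111110010 = 56818

0001101110111110010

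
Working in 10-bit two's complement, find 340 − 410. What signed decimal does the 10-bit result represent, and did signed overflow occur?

340 → 0101010100
410 → 0110011010
Subtract via negate-and-add: invert 0110011010 + 1 = 1001100110 (i.e. -410).
  0101010100
+ 1001100110
= 1110111010
Result 1110111010: MSB = 1 → 954 − 1024 = -70.
Addends (after negating the subtrahend) have opposite signs, so signed overflow cannot occur.

-70; no overflow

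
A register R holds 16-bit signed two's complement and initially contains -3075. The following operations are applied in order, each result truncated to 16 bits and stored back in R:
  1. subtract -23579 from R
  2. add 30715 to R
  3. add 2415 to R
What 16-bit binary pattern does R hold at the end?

1101000110000010

Start: R = -3075 = 1111001111111101.
R = -3075 − (-23579) = 20504 = 0101000000011000
R = 20504 + 30715 = 51219; wraps to -14317 = 1100100000010011
R = -14317 + 2415 = -11902 = 1101000110000010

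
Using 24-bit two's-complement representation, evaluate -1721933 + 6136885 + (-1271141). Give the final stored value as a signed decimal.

3143811

-1721933 + 6136885 = 4414952 (010000110101110111101000)
4414952 + (-1271141) = 3143811 (001011111111100010000011)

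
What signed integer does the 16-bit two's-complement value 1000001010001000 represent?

-32120

MSB is 1, so the value is negative.
Invert: 0111110101110111. Add 1: 0111110101111000 = 32120. So the value is −32120.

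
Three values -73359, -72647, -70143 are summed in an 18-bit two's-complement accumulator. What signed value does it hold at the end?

-73359 + (-72647) = -146006 → wraps to 116138 (011100010110101010)
116138 + (-70143) = 45995 (001011001110101011)

45995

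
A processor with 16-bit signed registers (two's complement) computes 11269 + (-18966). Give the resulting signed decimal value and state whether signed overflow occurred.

-7697; no overflow

11269 → 0010110000000101
-18966 → 1011010111101010
  0010110000000101
+ 1011010111101010
= 1110000111101111
Result 1110000111101111: MSB = 1 → 57839 − 65536 = -7697.
Addends have opposite signs, so signed overflow cannot occur.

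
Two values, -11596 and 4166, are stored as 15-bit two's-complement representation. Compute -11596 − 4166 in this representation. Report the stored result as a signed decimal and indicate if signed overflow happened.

-11596 → 101001010110100
4166 → 001000001000110
Subtract via negate-and-add: invert 001000001000110 + 1 = 110111110111010 (i.e. -4166).
  101001010110100
+ 110111110111010
= 100001001101110  (discard carry-out 1)
Result 100001001101110: MSB = 1 → 17006 − 32768 = -15762.
Both addends (after negating the subtrahend) are negative and so is the stored result: no signed overflow.

-15762; no overflow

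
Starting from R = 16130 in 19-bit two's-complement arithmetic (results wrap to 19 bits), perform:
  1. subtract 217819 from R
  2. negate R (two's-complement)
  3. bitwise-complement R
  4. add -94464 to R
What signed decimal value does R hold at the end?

228134

Start: R = 16130 = 0000011111100000010.
R = 16130 − 217819 = -201689 = 1001110110000100111
R = −(-201689) = 201689 = 0110001001111011001
R = NOT 0110001001111011001 = 1001110110000100110 = -201690
R = -201690 + (-94464) = -296154; wraps to 228134 = 0110111101100100110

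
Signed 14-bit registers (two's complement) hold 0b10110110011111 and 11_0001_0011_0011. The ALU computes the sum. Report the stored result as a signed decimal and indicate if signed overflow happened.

7890; overflow

0b10110110011111 → 10110110011111 = -4705 (signed)
11_0001_0011_0011 → 11000100110011 = -3789 (signed)
  10110110011111
+ 11000100110011
= 01111011010010  (discard carry-out 1)
Result 01111011010010: MSB = 0 → value 7890.
Both addends are negative but the stored result is non-negative: signed overflow. The true value -4705 + (-3789) = -8494 lies outside [-8192, 8191].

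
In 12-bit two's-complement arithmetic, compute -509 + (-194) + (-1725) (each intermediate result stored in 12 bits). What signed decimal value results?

-509 + (-194) = -703 (110101000001)
-703 + (-1725) = -2428 → wraps to 1668 (011010000100)

1668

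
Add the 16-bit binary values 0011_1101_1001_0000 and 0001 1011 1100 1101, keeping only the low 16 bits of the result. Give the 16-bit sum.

0101100101011101

  0011110110010000
+ 0001101111001101
= 0101100101011101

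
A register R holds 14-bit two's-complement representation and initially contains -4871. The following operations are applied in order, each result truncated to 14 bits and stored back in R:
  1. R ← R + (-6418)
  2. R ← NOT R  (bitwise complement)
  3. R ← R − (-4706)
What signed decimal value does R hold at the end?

-390

Start: R = -4871 = 10110011111001.
R = -4871 + (-6418) = -11289; wraps to 5095 = 01001111100111
R = NOT 01001111100111 = 10110000011000 = -5096
R = -5096 − (-4706) = -390 = 11111001111010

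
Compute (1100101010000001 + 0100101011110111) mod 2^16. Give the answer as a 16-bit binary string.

  1100101010000001
+ 0100101011110111
= 0001010101111000  (discard carry-out 1)

0001010101111000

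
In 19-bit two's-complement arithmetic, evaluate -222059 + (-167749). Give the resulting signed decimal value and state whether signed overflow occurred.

134480; overflow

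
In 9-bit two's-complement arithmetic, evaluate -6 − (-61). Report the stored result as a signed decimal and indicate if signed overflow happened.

-6 → 111111010
-61 → 111000011
Subtract via negate-and-add: invert 111000011 + 1 = 000111101 (i.e. 61).
  111111010
+ 000111101
= 000110111  (discard carry-out 1)
Result 000110111: MSB = 0 → value 55.
Addends (after negating the subtrahend) have opposite signs, so signed overflow cannot occur.

55; no overflow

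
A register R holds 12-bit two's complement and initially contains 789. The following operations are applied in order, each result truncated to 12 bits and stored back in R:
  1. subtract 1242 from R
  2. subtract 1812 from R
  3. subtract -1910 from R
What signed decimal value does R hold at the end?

-355

Start: R = 789 = 001100010101.
R = 789 − 1242 = -453 = 111000111011
R = -453 − 1812 = -2265; wraps to 1831 = 011100100111
R = 1831 − (-1910) = 3741; wraps to -355 = 111010011101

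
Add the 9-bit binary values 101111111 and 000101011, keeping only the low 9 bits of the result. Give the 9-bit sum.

110101010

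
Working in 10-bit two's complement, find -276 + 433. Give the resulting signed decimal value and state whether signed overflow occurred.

157; no overflow

-276 → 1011101100
433 → 0110110001
  1011101100
+ 0110110001
= 0010011101  (discard carry-out 1)
Result 0010011101: MSB = 0 → value 157.
Addends have opposite signs, so signed overflow cannot occur.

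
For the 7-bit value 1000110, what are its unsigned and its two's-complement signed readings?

Unsigned: 1000110 = 70.
Signed: MSB=1 → 70 − 128 = -58.

unsigned = 70, signed = -58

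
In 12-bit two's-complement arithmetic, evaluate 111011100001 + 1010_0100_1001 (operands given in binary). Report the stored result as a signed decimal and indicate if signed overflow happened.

111011100001 = -287 (signed)
1010_0100_1001 → 101001001001 = -1463 (signed)
  111011100001
+ 101001001001
= 100100101010  (discard carry-out 1)
Result 100100101010: MSB = 1 → 2346 − 4096 = -1750.
Both addends are negative and so is the stored result: no signed overflow.

-1750; no overflow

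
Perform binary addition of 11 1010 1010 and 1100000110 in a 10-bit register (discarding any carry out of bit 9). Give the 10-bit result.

  1110101010
+ 1100000110
= 1010110000  (discard carry-out 1)

1010110000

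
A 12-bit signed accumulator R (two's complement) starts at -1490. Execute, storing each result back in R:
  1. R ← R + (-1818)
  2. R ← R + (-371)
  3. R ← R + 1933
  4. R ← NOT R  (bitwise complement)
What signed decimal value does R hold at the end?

1745

Start: R = -1490 = 101000101110.
R = -1490 + (-1818) = -3308; wraps to 788 = 001100010100
R = 788 + (-371) = 417 = 000110100001
R = 417 + 1933 = 2350; wraps to -1746 = 100100101110
R = NOT 100100101110 = 011011010001 = 1745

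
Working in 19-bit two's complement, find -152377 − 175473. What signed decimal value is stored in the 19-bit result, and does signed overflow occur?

196438; overflow

-152377 → 1011010110011000111
175473 → 0101010110101110001
Subtract via negate-and-add: invert 0101010110101110001 + 1 = 1010101001010001111 (i.e. -175473).
  1011010110011000111
+ 1010101001010001111
= 0101111111101010110  (discard carry-out 1)
Result 0101111111101010110: MSB = 0 → value 196438.
Both addends (after negating the subtrahend) are negative but the stored result is non-negative: signed overflow. The true value -152377 − 175473 = -327850 lies outside [-262144, 262143].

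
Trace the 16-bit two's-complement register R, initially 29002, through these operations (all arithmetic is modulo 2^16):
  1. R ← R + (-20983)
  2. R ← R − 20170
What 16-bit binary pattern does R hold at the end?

1101000010001001

Start: R = 29002 = 0111000101001010.
R = 29002 + (-20983) = 8019 = 0001111101010011
R = 8019 − 20170 = -12151 = 1101000010001001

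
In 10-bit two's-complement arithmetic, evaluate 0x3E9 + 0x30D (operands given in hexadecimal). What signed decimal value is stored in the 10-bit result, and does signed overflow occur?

-266; no overflow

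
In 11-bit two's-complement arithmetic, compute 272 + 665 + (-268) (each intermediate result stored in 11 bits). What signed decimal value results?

272 + 665 = 937 (01110101001)
937 + (-268) = 669 (01010011101)

669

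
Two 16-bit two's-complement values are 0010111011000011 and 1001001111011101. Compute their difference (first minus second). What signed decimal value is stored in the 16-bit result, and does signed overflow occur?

-25882; overflow

0010111011000011 = 11971 (signed)
1001001111011101 = -27683 (signed)
Subtract via negate-and-add: invert 1001001111011101 + 1 = 0110110000100011 (i.e. 27683).
  0010111011000011
+ 0110110000100011
= 1001101011100110
Result 1001101011100110: MSB = 1 → 39654 − 65536 = -25882.
Both addends (after negating the subtrahend) are non-negative but the stored result is negative: signed overflow. The true value 11971 − (-27683) = 39654 lies outside [-32768, 32767].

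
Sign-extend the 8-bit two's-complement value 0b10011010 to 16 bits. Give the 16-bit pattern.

1111111110011010

MSB of 10011010 is 1; replicate it into the new high bits.
11111111|10011010 → 1111111110011010 (still -102).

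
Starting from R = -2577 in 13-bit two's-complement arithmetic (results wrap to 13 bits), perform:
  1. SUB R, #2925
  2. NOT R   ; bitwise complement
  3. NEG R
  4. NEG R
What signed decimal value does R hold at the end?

Start: R = -2577 = 1010111101111.
R = -2577 − 2925 = -5502; wraps to 2690 = 0101010000010
R = NOT 0101010000010 = 1010101111101 = -2691
R = −(-2691) = 2691 = 0101010000011
R = −(2691) = -2691 = 1010101111101

-2691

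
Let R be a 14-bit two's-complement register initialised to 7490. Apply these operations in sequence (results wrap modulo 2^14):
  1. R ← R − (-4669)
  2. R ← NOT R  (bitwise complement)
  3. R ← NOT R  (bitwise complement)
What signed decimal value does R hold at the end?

-4225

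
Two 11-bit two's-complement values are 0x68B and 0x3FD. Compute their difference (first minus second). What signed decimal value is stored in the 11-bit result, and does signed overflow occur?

654; overflow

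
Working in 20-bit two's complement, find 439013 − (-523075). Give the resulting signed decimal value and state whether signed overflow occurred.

439013 → 01101011001011100101
-523075 → 10000000010010111101
Subtract via negate-and-add: invert 10000000010010111101 + 1 = 01111111101101000011 (i.e. 523075).
  01101011001011100101
+ 01111111101101000011
= 11101010111000101000
Result 11101010111000101000: MSB = 1 → 962088 − 1048576 = -86488.
Both addends (after negating the subtrahend) are non-negative but the stored result is negative: signed overflow. The true value 439013 − (-523075) = 962088 lies outside [-524288, 524287].

-86488; overflow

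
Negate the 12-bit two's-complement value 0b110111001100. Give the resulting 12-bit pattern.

001000110100

Invert: 001000110011. Add 1: 001000110100.
Check: 110111001100 = -564, 001000110100 = 564.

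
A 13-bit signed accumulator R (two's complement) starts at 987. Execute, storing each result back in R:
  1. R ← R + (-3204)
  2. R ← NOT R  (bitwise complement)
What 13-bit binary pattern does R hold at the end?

0100010101000

Start: R = 987 = 0001111011011.
R = 987 + (-3204) = -2217 = 1011101010111
R = NOT 1011101010111 = 0100010101000 = 2216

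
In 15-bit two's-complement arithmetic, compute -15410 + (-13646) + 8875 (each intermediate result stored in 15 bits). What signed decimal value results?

12587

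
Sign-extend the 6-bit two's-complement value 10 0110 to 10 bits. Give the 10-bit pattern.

MSB of 100110 is 1; replicate it into the new high bits.
1111|100110 → 1111100110 (still -26).

1111100110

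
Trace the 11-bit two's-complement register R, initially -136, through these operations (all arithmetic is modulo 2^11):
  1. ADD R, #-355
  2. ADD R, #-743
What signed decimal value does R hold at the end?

Start: R = -136 = 11101111000.
R = -136 + (-355) = -491 = 11000010101
R = -491 + (-743) = -1234; wraps to 814 = 01100101110

814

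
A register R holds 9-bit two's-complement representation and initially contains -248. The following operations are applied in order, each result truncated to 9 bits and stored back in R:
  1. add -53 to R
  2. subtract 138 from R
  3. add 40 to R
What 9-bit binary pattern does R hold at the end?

001110001

Start: R = -248 = 100001000.
R = -248 + (-53) = -301; wraps to 211 = 011010011
R = 211 − 138 = 73 = 001001001
R = 73 + 40 = 113 = 001110001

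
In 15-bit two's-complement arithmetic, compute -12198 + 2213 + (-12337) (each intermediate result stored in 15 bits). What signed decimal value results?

10446

-12198 + 2213 = -9985 (101100011111111)
-9985 + (-12337) = -22322 → wraps to 10446 (010100011001110)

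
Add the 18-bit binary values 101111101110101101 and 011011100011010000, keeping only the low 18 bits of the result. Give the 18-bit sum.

001011010001111101

  101111101110101101
+ 011011100011010000
= 001011010001111101  (discard carry-out 1)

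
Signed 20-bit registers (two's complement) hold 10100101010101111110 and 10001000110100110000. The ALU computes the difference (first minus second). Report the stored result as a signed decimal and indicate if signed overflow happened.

116814; no overflow

10100101010101111110 = -371330 (signed)
10001000110100110000 = -488144 (signed)
Subtract via negate-and-add: invert 10001000110100110000 + 1 = 01110111001011010000 (i.e. 488144).
  10100101010101111110
+ 01110111001011010000
= 00011100100001001110  (discard carry-out 1)
Result 00011100100001001110: MSB = 0 → value 116814.
Addends (after negating the subtrahend) have opposite signs, so signed overflow cannot occur.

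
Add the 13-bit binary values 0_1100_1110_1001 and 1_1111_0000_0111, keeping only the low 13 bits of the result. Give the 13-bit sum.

0101111110000

  0110011101001
+ 1111100000111
= 0101111110000  (discard carry-out 1)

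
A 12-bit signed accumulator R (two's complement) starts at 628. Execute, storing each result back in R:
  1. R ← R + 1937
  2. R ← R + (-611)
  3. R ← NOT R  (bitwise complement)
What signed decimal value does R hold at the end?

Start: R = 628 = 001001110100.
R = 628 + 1937 = 2565; wraps to -1531 = 101000000101
R = -1531 + (-611) = -2142; wraps to 1954 = 011110100010
R = NOT 011110100010 = 100001011101 = -1955

-1955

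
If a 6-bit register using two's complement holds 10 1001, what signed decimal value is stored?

-23

MSB is 1, so the value is negative.
Invert: 010110. Add 1: 010111 = 23. So the value is −23.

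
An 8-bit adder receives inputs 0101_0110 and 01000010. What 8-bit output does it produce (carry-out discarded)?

  01010110
+ 01000010
= 10011000

10011000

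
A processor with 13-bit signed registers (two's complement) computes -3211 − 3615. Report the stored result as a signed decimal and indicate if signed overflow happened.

1366; overflow

-3211 → 1001101110101
3615 → 0111000011111
Subtract via negate-and-add: invert 0111000011111 + 1 = 1000111100001 (i.e. -3615).
  1001101110101
+ 1000111100001
= 0010101010110  (discard carry-out 1)
Result 0010101010110: MSB = 0 → value 1366.
Both addends (after negating the subtrahend) are negative but the stored result is non-negative: signed overflow. The true value -3211 − 3615 = -6826 lies outside [-4096, 4095].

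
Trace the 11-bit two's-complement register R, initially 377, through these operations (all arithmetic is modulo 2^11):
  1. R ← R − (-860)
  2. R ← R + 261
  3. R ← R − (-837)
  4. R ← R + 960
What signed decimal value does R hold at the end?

Start: R = 377 = 00101111001.
R = 377 − (-860) = 1237; wraps to -811 = 10011010101
R = -811 + 261 = -550 = 10111011010
R = -550 − (-837) = 287 = 00100011111
R = 287 + 960 = 1247; wraps to -801 = 10011011111

-801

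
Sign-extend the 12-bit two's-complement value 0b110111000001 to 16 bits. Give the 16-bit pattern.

1111110111000001

MSB of 110111000001 is 1; replicate it into the new high bits.
1111|110111000001 → 1111110111000001 (still -575).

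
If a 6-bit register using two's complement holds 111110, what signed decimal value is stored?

-2

MSB is 1, so the value is negative.
Invert: 000001. Add 1: 000010 = 2. So the value is −2.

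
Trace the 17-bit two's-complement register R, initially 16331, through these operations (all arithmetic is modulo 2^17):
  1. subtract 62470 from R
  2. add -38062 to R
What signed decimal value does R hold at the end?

46871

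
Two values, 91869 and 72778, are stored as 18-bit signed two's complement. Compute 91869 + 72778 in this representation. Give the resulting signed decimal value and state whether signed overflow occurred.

-97497; overflow

91869 → 010110011011011101
72778 → 010001110001001010
  010110011011011101
+ 010001110001001010
= 101000001100100111
Result 101000001100100111: MSB = 1 → 164647 − 262144 = -97497.
Both addends are non-negative but the stored result is negative: signed overflow. The true value 91869 + 72778 = 164647 lies outside [-131072, 131071].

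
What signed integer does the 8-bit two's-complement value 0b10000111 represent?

-121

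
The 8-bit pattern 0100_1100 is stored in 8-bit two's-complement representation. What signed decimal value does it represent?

76

MSB is 0, so the value is non-negative: 01001100 = 76.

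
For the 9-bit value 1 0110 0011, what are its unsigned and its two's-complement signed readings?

unsigned = 355, signed = -157

Unsigned: 101100011 = 355.
Signed: MSB=1 → 355 − 512 = -157.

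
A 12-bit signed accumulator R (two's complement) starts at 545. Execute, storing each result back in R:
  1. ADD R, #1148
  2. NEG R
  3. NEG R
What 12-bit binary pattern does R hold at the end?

Start: R = 545 = 001000100001.
R = 545 + 1148 = 1693 = 011010011101
R = −(1693) = -1693 = 100101100011
R = −(-1693) = 1693 = 011010011101

011010011101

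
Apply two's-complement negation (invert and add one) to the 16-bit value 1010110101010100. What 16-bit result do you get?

0101001010101100

Invert: 0101001010101011. Add 1: 0101001010101100.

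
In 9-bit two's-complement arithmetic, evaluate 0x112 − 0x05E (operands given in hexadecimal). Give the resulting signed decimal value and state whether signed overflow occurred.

180; overflow

0x112 = 100010010 = -238 (signed)
0x05E = 001011110 = 94 (signed)
Subtract via negate-and-add: invert 001011110 + 1 = 110100010 (i.e. -94).
  100010010
+ 110100010
= 010110100  (discard carry-out 1)
Result 010110100: MSB = 0 → value 180.
Both addends (after negating the subtrahend) are negative but the stored result is non-negative: signed overflow. The true value -238 − 94 = -332 lies outside [-256, 255].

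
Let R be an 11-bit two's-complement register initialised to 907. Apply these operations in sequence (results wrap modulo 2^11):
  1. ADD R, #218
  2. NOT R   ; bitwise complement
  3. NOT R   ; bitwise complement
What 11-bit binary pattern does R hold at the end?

10001100101

Start: R = 907 = 01110001011.
R = 907 + 218 = 1125; wraps to -923 = 10001100101
R = NOT 10001100101 = 01110011010 = 922
R = NOT 01110011010 = 10001100101 = -923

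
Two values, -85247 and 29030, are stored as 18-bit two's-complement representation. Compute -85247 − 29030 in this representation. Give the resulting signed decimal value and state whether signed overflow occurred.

-114277; no overflow

-85247 → 101011001100000001
29030 → 000111000101100110
Subtract via negate-and-add: invert 000111000101100110 + 1 = 111000111010011010 (i.e. -29030).
  101011001100000001
+ 111000111010011010
= 100100000110011011  (discard carry-out 1)
Result 100100000110011011: MSB = 1 → 147867 − 262144 = -114277.
Both addends (after negating the subtrahend) are negative and so is the stored result: no signed overflow.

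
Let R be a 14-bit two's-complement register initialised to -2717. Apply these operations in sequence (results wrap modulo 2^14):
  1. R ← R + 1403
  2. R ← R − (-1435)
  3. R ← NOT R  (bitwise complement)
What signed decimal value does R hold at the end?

-122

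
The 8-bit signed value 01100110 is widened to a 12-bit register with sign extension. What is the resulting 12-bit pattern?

000001100110

MSB of 01100110 is 0; replicate it into the new high bits.
0000|01100110 → 000001100110 (still 102).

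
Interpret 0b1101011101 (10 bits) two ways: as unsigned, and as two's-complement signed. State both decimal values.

unsigned = 861, signed = -163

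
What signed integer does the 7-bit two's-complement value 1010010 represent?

-46

MSB is 1, so the value is negative.
Invert: 0101101. Add 1: 0101110 = 46. So the value is −46.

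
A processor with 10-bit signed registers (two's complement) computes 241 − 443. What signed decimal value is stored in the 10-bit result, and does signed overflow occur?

-202; no overflow

241 → 0011110001
443 → 0110111011
Subtract via negate-and-add: invert 0110111011 + 1 = 1001000101 (i.e. -443).
  0011110001
+ 1001000101
= 1100110110
Result 1100110110: MSB = 1 → 822 − 1024 = -202.
Addends (after negating the subtrahend) have opposite signs, so signed overflow cannot occur.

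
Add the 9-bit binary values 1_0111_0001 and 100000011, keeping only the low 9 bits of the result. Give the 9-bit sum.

  101110001
+ 100000011
= 001110100  (discard carry-out 1)

001110100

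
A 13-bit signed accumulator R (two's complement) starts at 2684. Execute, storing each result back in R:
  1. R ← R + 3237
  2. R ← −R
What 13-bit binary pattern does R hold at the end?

Start: R = 2684 = 0101001111100.
R = 2684 + 3237 = 5921; wraps to -2271 = 1011100100001
R = −(-2271) = 2271 = 0100011011111

0100011011111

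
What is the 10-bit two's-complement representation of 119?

119 is non-negative, so write it directly in 10 bits: 0001110111.

0001110111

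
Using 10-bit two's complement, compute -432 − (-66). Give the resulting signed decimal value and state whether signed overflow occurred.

-366; no overflow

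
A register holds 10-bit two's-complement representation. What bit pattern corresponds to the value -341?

1010101011

|-341| = 341 = 0101010101 in 10 bits.
Invert the bits: 1010101010. Add 1: 1010101011.
Check: 1010101011 reads as 683 − 1024 = -341.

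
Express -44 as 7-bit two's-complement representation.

1010100

|-44| = 44 = 0101100 in 7 bits.
Invert the bits: 1010011. Add 1: 1010100.
Check: 1010100 reads as 84 − 128 = -44.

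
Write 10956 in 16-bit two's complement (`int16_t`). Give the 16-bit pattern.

0010101011001100

10956 is non-negative, so write it directly in 16 bits: 0010101011001100.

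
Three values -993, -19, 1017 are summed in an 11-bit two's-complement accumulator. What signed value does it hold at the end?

-993 + (-19) = -1012 (10000001100)
-1012 + 1017 = 5 (00000000101)

5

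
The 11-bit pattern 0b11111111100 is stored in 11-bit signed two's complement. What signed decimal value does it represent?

-4

MSB is 1, so the value is negative.
Invert: 00000000011. Add 1: 00000000100 = 4. So the value is −4.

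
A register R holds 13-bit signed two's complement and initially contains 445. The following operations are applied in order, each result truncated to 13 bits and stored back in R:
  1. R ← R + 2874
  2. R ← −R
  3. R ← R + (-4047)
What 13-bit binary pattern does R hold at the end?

Start: R = 445 = 0000110111101.
R = 445 + 2874 = 3319 = 0110011110111
R = −(3319) = -3319 = 1001100001001
R = -3319 + (-4047) = -7366; wraps to 826 = 0001100111010

0001100111010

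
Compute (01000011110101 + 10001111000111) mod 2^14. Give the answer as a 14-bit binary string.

  01000011110101
+ 10001111000111
= 11010010111100

11010010111100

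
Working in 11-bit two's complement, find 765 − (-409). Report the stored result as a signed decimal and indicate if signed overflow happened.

-874; overflow

765 → 01011111101
-409 → 11001100111
Subtract via negate-and-add: invert 11001100111 + 1 = 00110011001 (i.e. 409).
  01011111101
+ 00110011001
= 10010010110
Result 10010010110: MSB = 1 → 1174 − 2048 = -874.
Both addends (after negating the subtrahend) are non-negative but the stored result is negative: signed overflow. The true value 765 − (-409) = 1174 lies outside [-1024, 1023].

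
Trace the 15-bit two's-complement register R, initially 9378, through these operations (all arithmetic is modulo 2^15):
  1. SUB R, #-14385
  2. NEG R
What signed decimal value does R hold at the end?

Start: R = 9378 = 010010010100010.
R = 9378 − (-14385) = 23763; wraps to -9005 = 101110011010011
R = −(-9005) = 9005 = 010001100101101

9005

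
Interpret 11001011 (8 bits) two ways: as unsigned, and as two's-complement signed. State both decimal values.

Unsigned: 11001011 = 203.
Signed: MSB=1 → 203 − 256 = -53.

unsigned = 203, signed = -53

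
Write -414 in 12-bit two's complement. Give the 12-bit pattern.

|-414| = 414 = 000110011110 in 12 bits.
Invert the bits: 111001100001. Add 1: 111001100010.
Check: 111001100010 reads as 3682 − 4096 = -414.

111001100010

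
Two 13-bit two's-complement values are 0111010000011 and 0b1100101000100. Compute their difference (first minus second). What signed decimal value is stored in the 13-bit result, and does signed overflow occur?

0111010000011 = 3715 (signed)
0b1100101000100 → 1100101000100 = -1724 (signed)
Subtract via negate-and-add: invert 1100101000100 + 1 = 0011010111100 (i.e. 1724).
  0111010000011
+ 0011010111100
= 1010100111111
Result 1010100111111: MSB = 1 → 5439 − 8192 = -2753.
Both addends (after negating the subtrahend) are non-negative but the stored result is negative: signed overflow. The true value 3715 − (-1724) = 5439 lies outside [-4096, 4095].

-2753; overflow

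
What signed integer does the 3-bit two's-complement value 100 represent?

-4

MSB is 1, so the value is negative.
Invert: 011. Add 1: 100 = 4. So the value is −4.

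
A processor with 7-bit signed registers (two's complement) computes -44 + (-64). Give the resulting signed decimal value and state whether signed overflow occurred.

-44 → 1010100
-64 → 1000000
  1010100
+ 1000000
= 0010100  (discard carry-out 1)
Result 0010100: MSB = 0 → value 20.
Both addends are negative but the stored result is non-negative: signed overflow. The true value -44 + (-64) = -108 lies outside [-64, 63].

20; overflow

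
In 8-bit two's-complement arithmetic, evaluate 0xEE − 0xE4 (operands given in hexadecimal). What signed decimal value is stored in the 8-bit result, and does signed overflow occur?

0xEE = 11101110 = -18 (signed)
0xE4 = 11100100 = -28 (signed)
Subtract via negate-and-add: invert 11100100 + 1 = 00011100 (i.e. 28).
  11101110
+ 00011100
= 00001010  (discard carry-out 1)
Result 00001010: MSB = 0 → value 10.
Addends (after negating the subtrahend) have opposite signs, so signed overflow cannot occur.

10; no overflow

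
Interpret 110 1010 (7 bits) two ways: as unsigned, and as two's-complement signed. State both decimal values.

Unsigned: 1101010 = 106.
Signed: MSB=1 → 106 − 128 = -22.

unsigned = 106, signed = -22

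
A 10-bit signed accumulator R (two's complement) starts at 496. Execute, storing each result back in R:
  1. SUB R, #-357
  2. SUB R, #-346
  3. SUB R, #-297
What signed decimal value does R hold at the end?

Start: R = 496 = 0111110000.
R = 496 − (-357) = 853; wraps to -171 = 1101010101
R = -171 − (-346) = 175 = 0010101111
R = 175 − (-297) = 472 = 0111011000

472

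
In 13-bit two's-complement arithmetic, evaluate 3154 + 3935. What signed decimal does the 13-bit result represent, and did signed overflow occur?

3154 → 0110001010010
3935 → 0111101011111
  0110001010010
+ 0111101011111
= 1101110110001
Result 1101110110001: MSB = 1 → 7089 − 8192 = -1103.
Both addends are non-negative but the stored result is negative: signed overflow. The true value 3154 + 3935 = 7089 lies outside [-4096, 4095].

-1103; overflow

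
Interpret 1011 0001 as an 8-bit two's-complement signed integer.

MSB is 1, so the value is negative.
Invert: 01001110. Add 1: 01001111 = 79. So the value is −79.

-79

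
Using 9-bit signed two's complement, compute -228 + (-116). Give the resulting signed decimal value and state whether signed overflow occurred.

168; overflow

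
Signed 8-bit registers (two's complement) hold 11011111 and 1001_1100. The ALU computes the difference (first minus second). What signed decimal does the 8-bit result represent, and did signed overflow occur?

67; no overflow

11011111 = -33 (signed)
1001_1100 → 10011100 = -100 (signed)
Subtract via negate-and-add: invert 10011100 + 1 = 01100100 (i.e. 100).
  11011111
+ 01100100
= 01000011  (discard carry-out 1)
Result 01000011: MSB = 0 → value 67.
Addends (after negating the subtrahend) have opposite signs, so signed overflow cannot occur.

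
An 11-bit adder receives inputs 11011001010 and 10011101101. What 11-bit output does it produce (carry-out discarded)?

  11011001010
+ 10011101101
= 01110110111  (discard carry-out 1)

01110110111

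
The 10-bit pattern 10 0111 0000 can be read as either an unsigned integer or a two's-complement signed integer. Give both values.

unsigned = 624, signed = -400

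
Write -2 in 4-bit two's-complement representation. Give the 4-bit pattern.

1110

|-2| = 2 = 0010 in 4 bits.
Invert the bits: 1101. Add 1: 1110.
Check: 1110 reads as 14 − 16 = -2.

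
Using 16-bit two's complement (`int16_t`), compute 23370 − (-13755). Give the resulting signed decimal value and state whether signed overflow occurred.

23370 → 0101101101001010
-13755 → 1100101001000101
Subtract via negate-and-add: invert 1100101001000101 + 1 = 0011010110111011 (i.e. 13755).
  0101101101001010
+ 0011010110111011
= 1001000100000101
Result 1001000100000101: MSB = 1 → 37125 − 65536 = -28411.
Both addends (after negating the subtrahend) are non-negative but the stored result is negative: signed overflow. The true value 23370 − (-13755) = 37125 lies outside [-32768, 32767].

-28411; overflow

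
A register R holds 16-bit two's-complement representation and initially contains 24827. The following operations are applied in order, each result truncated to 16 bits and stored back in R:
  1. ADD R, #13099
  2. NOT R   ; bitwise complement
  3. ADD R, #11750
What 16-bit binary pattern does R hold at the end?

1001100110111111

Start: R = 24827 = 0110000011111011.
R = 24827 + 13099 = 37926; wraps to -27610 = 1001010000100110
R = NOT 1001010000100110 = 0110101111011001 = 27609
R = 27609 + 11750 = 39359; wraps to -26177 = 1001100110111111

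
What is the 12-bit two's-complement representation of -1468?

|-1468| = 1468 = 010110111100 in 12 bits.
Invert the bits: 101001000011. Add 1: 101001000100.
Check: 101001000100 reads as 2628 − 4096 = -1468.

101001000100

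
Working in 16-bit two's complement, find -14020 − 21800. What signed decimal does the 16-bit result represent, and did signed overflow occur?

29716; overflow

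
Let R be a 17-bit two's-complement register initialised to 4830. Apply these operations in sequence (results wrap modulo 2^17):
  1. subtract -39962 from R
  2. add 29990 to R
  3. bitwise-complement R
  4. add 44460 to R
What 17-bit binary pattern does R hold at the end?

11000100110001101

Start: R = 4830 = 00001001011011110.
R = 4830 − (-39962) = 44792 = 01010111011111000
R = 44792 + 29990 = 74782; wraps to -56290 = 10010010000011110
R = NOT 10010010000011110 = 01101101111100001 = 56289
R = 56289 + 44460 = 100749; wraps to -30323 = 11000100110001101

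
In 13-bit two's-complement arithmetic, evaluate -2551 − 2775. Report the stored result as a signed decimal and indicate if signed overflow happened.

2866; overflow

-2551 → 1011000001001
2775 → 0101011010111
Subtract via negate-and-add: invert 0101011010111 + 1 = 1010100101001 (i.e. -2775).
  1011000001001
+ 1010100101001
= 0101100110010  (discard carry-out 1)
Result 0101100110010: MSB = 0 → value 2866.
Both addends (after negating the subtrahend) are negative but the stored result is non-negative: signed overflow. The true value -2551 − 2775 = -5326 lies outside [-4096, 4095].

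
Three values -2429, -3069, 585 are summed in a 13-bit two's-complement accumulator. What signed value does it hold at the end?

-2429 + (-3069) = -5498 → wraps to 2694 (0101010000110)
2694 + 585 = 3279 (0110011001111)

3279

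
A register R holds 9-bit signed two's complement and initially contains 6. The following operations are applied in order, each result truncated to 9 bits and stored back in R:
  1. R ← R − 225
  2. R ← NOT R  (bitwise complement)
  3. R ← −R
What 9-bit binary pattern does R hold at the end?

100100110

Start: R = 6 = 000000110.
R = 6 − 225 = -219 = 100100101
R = NOT 100100101 = 011011010 = 218
R = −(218) = -218 = 100100110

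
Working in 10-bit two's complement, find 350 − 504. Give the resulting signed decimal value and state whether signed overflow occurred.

350 → 0101011110
504 → 0111111000
Subtract via negate-and-add: invert 0111111000 + 1 = 1000001000 (i.e. -504).
  0101011110
+ 1000001000
= 1101100110
Result 1101100110: MSB = 1 → 870 − 1024 = -154.
Addends (after negating the subtrahend) have opposite signs, so signed overflow cannot occur.

-154; no overflow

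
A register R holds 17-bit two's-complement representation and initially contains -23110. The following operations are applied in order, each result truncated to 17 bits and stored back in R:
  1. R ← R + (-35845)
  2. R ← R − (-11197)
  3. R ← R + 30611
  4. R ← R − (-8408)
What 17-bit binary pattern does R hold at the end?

Start: R = -23110 = 11010010110111010.
R = -23110 + (-35845) = -58955 = 10001100110110101
R = -58955 − (-11197) = -47758 = 10100010101110010
R = -47758 + 30611 = -17147 = 11011110100000101
R = -17147 − (-8408) = -8739 = 11101110111011101

11101110111011101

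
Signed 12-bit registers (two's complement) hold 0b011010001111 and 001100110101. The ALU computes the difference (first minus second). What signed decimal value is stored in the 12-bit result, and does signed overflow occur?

858; no overflow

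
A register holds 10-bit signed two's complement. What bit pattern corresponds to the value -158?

1101100010

|-158| = 158 = 0010011110 in 10 bits.
Invert the bits: 1101100001. Add 1: 1101100010.
Check: 1101100010 reads as 866 − 1024 = -158.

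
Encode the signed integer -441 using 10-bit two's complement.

1001000111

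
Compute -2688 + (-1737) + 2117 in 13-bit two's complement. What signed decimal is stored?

-2688 + (-1737) = -4425 → wraps to 3767 (0111010110111)
3767 + 2117 = 5884 → wraps to -2308 (1011011111100)

-2308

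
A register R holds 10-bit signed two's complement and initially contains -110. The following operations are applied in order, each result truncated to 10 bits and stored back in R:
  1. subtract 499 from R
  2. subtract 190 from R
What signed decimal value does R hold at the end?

Start: R = -110 = 1110010010.
R = -110 − 499 = -609; wraps to 415 = 0110011111
R = 415 − 190 = 225 = 0011100001

225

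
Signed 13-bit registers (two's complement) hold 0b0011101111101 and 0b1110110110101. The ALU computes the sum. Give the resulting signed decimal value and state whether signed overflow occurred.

1330; no overflow

0b0011101111101 → 0011101111101 = 1917 (signed)
0b1110110110101 → 1110110110101 = -587 (signed)
  0011101111101
+ 1110110110101
= 0010100110010  (discard carry-out 1)
Result 0010100110010: MSB = 0 → value 1330.
Addends have opposite signs, so signed overflow cannot occur.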